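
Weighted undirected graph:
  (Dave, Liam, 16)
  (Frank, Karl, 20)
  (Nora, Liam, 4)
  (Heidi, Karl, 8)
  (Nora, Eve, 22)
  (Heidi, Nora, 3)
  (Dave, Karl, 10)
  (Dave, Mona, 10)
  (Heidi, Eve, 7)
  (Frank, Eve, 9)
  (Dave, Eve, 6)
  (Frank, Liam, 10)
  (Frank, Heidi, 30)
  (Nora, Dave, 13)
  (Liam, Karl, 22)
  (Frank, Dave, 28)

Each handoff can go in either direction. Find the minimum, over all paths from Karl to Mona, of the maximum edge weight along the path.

10

Some routes from Karl to Mona:
Karl - Heidi - Nora - Liam - Frank - Eve - Dave - Mona: max(8, 3, 4, 10, 9, 6, 10) = 10
Karl - Dave - Mona: max(10, 10) = 10
Karl - Heidi - Eve - Dave - Mona: max(8, 7, 6, 10) = 10
The minimum achievable maximum is 10.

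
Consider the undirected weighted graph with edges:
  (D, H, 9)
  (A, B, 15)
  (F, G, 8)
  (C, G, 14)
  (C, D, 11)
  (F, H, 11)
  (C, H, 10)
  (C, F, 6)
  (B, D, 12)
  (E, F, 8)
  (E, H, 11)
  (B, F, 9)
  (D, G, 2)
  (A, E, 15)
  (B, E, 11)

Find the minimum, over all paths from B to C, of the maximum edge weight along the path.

9

Checking several routes:
B-F-E-H-D-C: max(9, 8, 11, 9, 11) = 11
B-F-G-D-C: max(9, 8, 2, 11) = 11
B-F-G-D-H-C: max(9, 8, 2, 9, 10) = 10
B-F-C: max(9, 6) = 9
B-F-E-H-C: max(9, 8, 11, 10) = 11
Smallest bottleneck: 9.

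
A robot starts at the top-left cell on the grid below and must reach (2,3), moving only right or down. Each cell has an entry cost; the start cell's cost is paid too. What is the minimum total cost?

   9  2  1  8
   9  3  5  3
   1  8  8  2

22

Best path: [0,0] -> [0,1] -> [0,2] -> [1,2] -> [1,3] -> [2,3]
Cost: 9 + 2 + 1 + 5 + 3 + 2 = 22
(Top row then right column would cost 25.)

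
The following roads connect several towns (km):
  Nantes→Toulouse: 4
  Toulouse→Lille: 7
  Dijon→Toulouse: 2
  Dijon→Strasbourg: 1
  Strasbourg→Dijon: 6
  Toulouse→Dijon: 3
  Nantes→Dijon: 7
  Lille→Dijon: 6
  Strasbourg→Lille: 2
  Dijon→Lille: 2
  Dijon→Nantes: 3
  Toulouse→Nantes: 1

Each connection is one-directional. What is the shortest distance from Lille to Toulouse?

8

Candidate routes:
Lille - Dijon - Nantes - Toulouse: 6 + 3 + 4 = 13
Lille - Dijon - Toulouse: 6 + 2 = 8
Best route has total 8 km.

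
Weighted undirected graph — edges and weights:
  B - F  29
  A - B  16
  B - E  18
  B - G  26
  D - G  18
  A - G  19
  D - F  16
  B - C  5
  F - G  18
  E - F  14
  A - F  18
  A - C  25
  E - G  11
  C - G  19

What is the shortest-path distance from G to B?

24

Comparing a few candidate routes:
G → A → C → B: 19 + 25 + 5 = 49
G → E → B: 11 + 18 = 29
G → B: 26
G → A → B: 19 + 16 = 35
G → C → B: 19 + 5 = 24
G → F → B: 18 + 29 = 47
The minimum is 24.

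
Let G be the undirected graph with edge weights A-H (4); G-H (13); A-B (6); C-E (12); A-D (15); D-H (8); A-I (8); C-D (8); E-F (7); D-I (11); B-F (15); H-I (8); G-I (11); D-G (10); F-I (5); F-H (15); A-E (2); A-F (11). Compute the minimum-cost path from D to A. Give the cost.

12

Some routes from D to A:
D - H - A: 8 + 4 = 12
D - I - H - A: 11 + 8 + 4 = 23
D - C - E - A: 8 + 12 + 2 = 22
D - A: 15
D - I - A: 11 + 8 = 19
Best route has total 12.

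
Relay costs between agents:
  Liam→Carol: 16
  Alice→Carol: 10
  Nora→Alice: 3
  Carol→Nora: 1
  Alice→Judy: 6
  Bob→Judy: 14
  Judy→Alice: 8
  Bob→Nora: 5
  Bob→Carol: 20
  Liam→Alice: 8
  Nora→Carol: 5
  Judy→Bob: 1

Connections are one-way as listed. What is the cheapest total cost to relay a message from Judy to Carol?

Some routes from Judy to Carol:
Judy→Bob→Nora→Alice→Carol: 1 + 5 + 3 + 10 = 19
Judy→Alice→Carol: 8 + 10 = 18
Judy→Bob→Nora→Carol: 1 + 5 + 5 = 11
Best route has total 11.

11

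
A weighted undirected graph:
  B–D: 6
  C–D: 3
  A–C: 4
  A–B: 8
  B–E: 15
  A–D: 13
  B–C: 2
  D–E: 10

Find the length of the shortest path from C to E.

13

Comparing a few candidate routes:
C→B→E: 2 + 15 = 17
C→D→E: 3 + 10 = 13
C→B→D→E: 2 + 6 + 10 = 18
C→D→B→E: 3 + 6 + 15 = 24
Best route has total 13.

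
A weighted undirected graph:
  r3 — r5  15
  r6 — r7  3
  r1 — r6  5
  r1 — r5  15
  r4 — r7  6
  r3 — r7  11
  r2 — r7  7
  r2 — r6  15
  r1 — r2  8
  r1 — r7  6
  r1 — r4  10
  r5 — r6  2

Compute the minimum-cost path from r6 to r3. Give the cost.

Comparing a few candidate routes:
r6 → r5 → r3: 2 + 15 = 17
r6 → r7 → r3: 3 + 11 = 14
r6 → r1 → r7 → r3: 5 + 6 + 11 = 22
r6 → r1 → r2 → r7 → r3: 5 + 8 + 7 + 11 = 31
Shortest: 14.

14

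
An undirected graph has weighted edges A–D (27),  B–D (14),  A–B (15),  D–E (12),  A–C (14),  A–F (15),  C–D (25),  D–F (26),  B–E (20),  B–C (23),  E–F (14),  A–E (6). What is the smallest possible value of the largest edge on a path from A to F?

14

Some routes from A to F:
A -> F: max(15) = 15
A -> C -> B -> D -> E -> F: max(14, 23, 14, 12, 14) = 23
A -> B -> D -> E -> F: max(15, 14, 12, 14) = 15
A -> B -> E -> F: max(15, 20, 14) = 20
A -> E -> F: max(6, 14) = 14
Best route has worst link 14.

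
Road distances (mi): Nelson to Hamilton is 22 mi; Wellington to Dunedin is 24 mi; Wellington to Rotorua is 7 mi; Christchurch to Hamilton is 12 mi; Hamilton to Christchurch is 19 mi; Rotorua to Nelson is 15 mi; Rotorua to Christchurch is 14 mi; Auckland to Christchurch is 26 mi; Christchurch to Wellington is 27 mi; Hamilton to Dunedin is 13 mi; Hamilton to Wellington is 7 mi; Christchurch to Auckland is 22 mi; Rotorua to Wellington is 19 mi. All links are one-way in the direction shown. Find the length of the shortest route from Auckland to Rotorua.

52

Paths from Auckland to Rotorua:
Auckland-Christchurch-Wellington-Rotorua: 26 + 27 + 7 = 60
Auckland-Christchurch-Hamilton-Wellington-Rotorua: 26 + 12 + 7 + 7 = 52
Shortest: 52 mi.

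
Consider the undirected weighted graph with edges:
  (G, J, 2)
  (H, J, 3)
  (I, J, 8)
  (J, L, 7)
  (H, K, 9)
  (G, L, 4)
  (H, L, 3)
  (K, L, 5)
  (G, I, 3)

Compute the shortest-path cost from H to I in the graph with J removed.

10

Routes from H to I avoiding J:
H→L→G→I: 3 + 4 + 3 = 10
H→K→L→G→I: 9 + 5 + 4 + 3 = 21
Shortest: 10.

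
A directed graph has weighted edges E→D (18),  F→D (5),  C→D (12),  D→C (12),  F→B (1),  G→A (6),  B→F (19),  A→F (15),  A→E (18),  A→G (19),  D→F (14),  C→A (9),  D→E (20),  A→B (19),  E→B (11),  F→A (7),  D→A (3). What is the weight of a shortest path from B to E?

Routes from B to E:
B-F-D-C-A-E: 19 + 5 + 12 + 9 + 18 = 63
B-F-D-A-E: 19 + 5 + 3 + 18 = 45
B-F-D-E: 19 + 5 + 20 = 44
B-F-A-E: 19 + 7 + 18 = 44
Shortest: 44.

44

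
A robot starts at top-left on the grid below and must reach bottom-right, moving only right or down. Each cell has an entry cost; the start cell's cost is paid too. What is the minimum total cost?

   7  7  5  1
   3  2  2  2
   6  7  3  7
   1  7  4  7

Path r0c0 r1c0 r1c1 r1c2 r2c2 r3c2 r3c3: 7 + 3 + 2 + 2 + 3 + 4 + 7 = 28.

28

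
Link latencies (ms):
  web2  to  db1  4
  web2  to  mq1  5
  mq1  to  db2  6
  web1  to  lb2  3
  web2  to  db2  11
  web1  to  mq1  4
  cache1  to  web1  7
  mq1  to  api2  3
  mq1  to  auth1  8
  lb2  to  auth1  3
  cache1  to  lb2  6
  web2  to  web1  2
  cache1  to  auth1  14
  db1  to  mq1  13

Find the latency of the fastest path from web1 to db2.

10

Checking several routes:
web1 - web2 - db2: 2 + 11 = 13
web1 - lb2 - auth1 - mq1 - db2: 3 + 3 + 8 + 6 = 20
web1 - web2 - mq1 - db2: 2 + 5 + 6 = 13
web1 - mq1 - db2: 4 + 6 = 10
The minimum is 10 ms.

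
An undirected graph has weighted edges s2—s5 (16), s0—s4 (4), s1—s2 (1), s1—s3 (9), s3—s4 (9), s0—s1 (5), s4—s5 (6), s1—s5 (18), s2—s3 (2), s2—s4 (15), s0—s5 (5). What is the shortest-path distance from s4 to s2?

10

Comparing a few candidate routes:
s4 -> s3 -> s2: 9 + 2 = 11
s4 -> s2: 15
s4 -> s0 -> s1 -> s2: 4 + 5 + 1 = 10
The minimum is 10.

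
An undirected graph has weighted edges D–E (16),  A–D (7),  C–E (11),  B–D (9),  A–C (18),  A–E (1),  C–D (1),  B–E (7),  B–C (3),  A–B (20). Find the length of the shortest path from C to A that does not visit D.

11

Comparing a few candidate routes:
C-B-A: 3 + 20 = 23
C-E-A: 11 + 1 = 12
C-B-E-A: 3 + 7 + 1 = 11
C-A: 18
Best route has total 11.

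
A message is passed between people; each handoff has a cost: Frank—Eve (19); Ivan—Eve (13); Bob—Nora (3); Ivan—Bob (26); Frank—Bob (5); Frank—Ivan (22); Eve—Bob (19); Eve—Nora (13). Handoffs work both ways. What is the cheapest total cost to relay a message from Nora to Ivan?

26

Some routes from Nora to Ivan:
Nora - Bob - Eve - Ivan: 3 + 19 + 13 = 35
Nora - Bob - Frank - Ivan: 3 + 5 + 22 = 30
Nora - Eve - Ivan: 13 + 13 = 26
Nora - Bob - Ivan: 3 + 26 = 29
The minimum is 26.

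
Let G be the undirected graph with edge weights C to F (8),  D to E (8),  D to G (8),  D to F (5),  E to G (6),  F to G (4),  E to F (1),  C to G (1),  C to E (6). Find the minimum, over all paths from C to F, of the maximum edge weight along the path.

Checking several routes:
C → G → E → F: max(1, 6, 1) = 6
C → G → D → F: max(1, 8, 5) = 8
C → G → F: max(1, 4) = 4
C → E → F: max(6, 1) = 6
C → E → G → F: max(6, 6, 4) = 6
C → G → D → E → F: max(1, 8, 8, 1) = 8
The minimum achievable maximum is 4.

4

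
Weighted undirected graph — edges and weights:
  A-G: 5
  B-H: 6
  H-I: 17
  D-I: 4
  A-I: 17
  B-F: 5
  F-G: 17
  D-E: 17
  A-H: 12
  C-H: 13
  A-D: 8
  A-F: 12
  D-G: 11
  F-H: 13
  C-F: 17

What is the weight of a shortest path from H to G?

Comparing a few candidate routes:
H→B→F→G: 6 + 5 + 17 = 28
H→A→G: 12 + 5 = 17
H→F→G: 13 + 17 = 30
H→B→F→A→G: 6 + 5 + 12 + 5 = 28
Best route has total 17.

17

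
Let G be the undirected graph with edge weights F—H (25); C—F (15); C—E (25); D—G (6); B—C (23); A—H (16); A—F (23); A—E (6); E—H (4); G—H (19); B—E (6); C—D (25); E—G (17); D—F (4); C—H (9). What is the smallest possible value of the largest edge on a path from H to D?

15

Comparing a few candidate routes:
H → E → G → D: max(4, 17, 6) = 17
H → E → B → C → F → D: max(4, 6, 23, 15, 4) = 23
H → A → E → G → D: max(16, 6, 17, 6) = 17
H → G → D: max(19, 6) = 19
H → C → F → D: max(9, 15, 4) = 15
H → E → A → F → D: max(4, 6, 23, 4) = 23
Smallest bottleneck: 15.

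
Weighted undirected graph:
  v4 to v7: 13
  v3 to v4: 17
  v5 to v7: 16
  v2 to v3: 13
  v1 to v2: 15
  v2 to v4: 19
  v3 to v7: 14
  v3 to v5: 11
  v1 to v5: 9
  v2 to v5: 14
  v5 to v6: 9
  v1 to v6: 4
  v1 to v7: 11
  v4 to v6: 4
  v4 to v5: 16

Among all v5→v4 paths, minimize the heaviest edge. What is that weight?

Checking several routes:
v5→v6→v4: max(9, 4) = 9
v5→v3→v7→v4: max(11, 14, 13) = 14
v5→v1→v7→v4: max(9, 11, 13) = 13
v5→v1→v6→v4: max(9, 4, 4) = 9
v5→v6→v1→v7→v4: max(9, 4, 11, 13) = 13
The minimum achievable maximum is 9.

9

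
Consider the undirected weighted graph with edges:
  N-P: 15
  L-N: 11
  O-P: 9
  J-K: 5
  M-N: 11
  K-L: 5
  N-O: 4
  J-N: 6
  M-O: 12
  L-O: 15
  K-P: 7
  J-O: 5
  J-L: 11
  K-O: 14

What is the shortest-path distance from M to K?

A few of the M→K routes:
M - O - N - J - K: 12 + 4 + 6 + 5 = 27
M - O - K: 12 + 14 = 26
M - N - O - J - K: 11 + 4 + 5 + 5 = 25
M - O - J - K: 12 + 5 + 5 = 22
M - N - J - K: 11 + 6 + 5 = 22
The minimum is 22.

22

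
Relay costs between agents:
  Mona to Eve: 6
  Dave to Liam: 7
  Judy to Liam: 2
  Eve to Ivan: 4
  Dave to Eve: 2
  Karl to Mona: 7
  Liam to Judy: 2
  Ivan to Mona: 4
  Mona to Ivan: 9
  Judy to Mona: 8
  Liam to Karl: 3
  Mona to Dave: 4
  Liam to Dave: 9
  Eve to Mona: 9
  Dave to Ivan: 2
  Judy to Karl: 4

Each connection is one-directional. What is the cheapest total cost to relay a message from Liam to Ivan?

11

A few of the Liam→Ivan routes:
Liam-Dave-Eve-Ivan: 9 + 2 + 4 = 15
Liam-Judy-Mona-Dave-Ivan: 2 + 8 + 4 + 2 = 16
Liam-Judy-Karl-Mona-Dave-Ivan: 2 + 4 + 7 + 4 + 2 = 19
Liam-Dave-Ivan: 9 + 2 = 11
Liam-Karl-Mona-Dave-Ivan: 3 + 7 + 4 + 2 = 16
Liam-Judy-Mona-Ivan: 2 + 8 + 9 = 19
Shortest: 11.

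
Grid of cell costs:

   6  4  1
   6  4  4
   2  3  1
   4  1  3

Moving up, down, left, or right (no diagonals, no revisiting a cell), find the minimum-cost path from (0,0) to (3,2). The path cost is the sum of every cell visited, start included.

19

Path r0c0 r0c1 r0c2 r1c2 r2c2 r3c2: 6 + 4 + 1 + 4 + 1 + 3 = 19.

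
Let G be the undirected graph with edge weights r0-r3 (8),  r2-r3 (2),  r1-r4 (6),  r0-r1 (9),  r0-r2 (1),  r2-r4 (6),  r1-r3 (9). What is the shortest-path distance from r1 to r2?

10

Routes from r1 to r2:
r1→r4→r2: 6 + 6 = 12
r1→r3→r2: 9 + 2 = 11
r1→r3→r0→r2: 9 + 8 + 1 = 18
r1→r0→r3→r2: 9 + 8 + 2 = 19
r1→r0→r2: 9 + 1 = 10
Best route has total 10.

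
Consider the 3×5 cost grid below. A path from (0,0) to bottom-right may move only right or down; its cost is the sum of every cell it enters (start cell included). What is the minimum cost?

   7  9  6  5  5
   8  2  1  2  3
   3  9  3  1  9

Cheapest: r0c0 r1c0 r1c1 r1c2 r1c3 r2c3 r2c4
  7 + 8 + 2 + 1 + 2 + 1 + 9 = 30
(Top row then right column would cost 44.)

30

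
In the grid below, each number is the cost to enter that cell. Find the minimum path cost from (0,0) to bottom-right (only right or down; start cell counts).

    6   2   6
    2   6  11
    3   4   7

Best path: r0c0 → r1c0 → r2c0 → r2c1 → r2c2
Cost: 6 + 2 + 3 + 4 + 7 = 22
For comparison, the top-then-right route costs 32.

22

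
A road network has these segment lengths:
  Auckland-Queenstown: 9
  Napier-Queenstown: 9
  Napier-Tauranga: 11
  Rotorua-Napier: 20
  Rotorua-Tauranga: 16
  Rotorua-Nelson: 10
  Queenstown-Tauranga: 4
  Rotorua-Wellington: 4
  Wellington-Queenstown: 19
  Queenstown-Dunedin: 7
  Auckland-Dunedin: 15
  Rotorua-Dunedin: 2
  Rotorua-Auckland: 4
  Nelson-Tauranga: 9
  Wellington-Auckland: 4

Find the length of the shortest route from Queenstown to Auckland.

Checking several routes:
Queenstown → Dunedin → Rotorua → Auckland: 7 + 2 + 4 = 13
Queenstown → Dunedin → Auckland: 7 + 15 = 22
Queenstown → Dunedin → Rotorua → Wellington → Auckland: 7 + 2 + 4 + 4 = 17
Queenstown → Auckland: 9
Shortest: 9.

9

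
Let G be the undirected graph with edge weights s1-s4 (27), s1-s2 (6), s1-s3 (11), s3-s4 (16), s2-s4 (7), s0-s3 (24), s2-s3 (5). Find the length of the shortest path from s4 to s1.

13

Routes from s4 to s1:
s4-s2-s3-s1: 7 + 5 + 11 = 23
s4-s3-s1: 16 + 11 = 27
s4-s2-s1: 7 + 6 = 13
s4-s3-s2-s1: 16 + 5 + 6 = 27
s4-s1: 27
Shortest: 13.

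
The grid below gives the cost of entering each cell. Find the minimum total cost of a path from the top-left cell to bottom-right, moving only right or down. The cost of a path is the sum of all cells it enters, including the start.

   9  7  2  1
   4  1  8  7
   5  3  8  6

31

Take r0c0 -> r1c0 -> r1c1 -> r2c1 -> r2c2 -> r2c3 for a total of 9 + 4 + 1 + 3 + 8 + 6 = 31.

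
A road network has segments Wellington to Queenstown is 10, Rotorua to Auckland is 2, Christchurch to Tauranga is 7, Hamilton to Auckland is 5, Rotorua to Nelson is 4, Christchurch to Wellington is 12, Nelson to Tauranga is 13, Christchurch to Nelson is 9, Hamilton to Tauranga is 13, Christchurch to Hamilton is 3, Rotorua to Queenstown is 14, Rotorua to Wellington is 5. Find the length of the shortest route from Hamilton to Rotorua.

Comparing a few candidate routes:
Hamilton -> Christchurch -> Tauranga -> Nelson -> Rotorua: 3 + 7 + 13 + 4 = 27
Hamilton -> Auckland -> Rotorua: 5 + 2 = 7
Hamilton -> Tauranga -> Nelson -> Rotorua: 13 + 13 + 4 = 30
Hamilton -> Christchurch -> Wellington -> Rotorua: 3 + 12 + 5 = 20
Hamilton -> Christchurch -> Nelson -> Rotorua: 3 + 9 + 4 = 16
The minimum is 7.

7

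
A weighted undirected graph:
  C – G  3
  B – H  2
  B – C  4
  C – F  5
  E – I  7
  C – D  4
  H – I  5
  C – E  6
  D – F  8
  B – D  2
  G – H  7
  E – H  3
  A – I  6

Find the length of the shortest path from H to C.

6

Paths from H to C:
H -> B -> D -> C: 2 + 2 + 4 = 8
H -> G -> C: 7 + 3 = 10
H -> B -> D -> F -> C: 2 + 2 + 8 + 5 = 17
H -> B -> C: 2 + 4 = 6
H -> E -> C: 3 + 6 = 9
H -> I -> E -> C: 5 + 7 + 6 = 18
Best route has total 6.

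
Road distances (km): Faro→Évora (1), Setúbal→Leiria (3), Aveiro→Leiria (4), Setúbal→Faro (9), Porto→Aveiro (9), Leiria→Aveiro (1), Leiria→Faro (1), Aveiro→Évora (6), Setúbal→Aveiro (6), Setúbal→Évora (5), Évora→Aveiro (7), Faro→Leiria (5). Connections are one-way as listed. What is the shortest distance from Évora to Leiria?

11

Candidate routes:
Évora - Aveiro - Leiria: 7 + 4 = 11
The minimum is 11 km.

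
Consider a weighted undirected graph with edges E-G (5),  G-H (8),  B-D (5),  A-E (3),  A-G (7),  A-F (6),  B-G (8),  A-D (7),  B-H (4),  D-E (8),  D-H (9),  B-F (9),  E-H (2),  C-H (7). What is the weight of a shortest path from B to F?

9

A few of the B→F routes:
B→H→E→A→F: 4 + 2 + 3 + 6 = 15
B→F: 9
B→D→A→F: 5 + 7 + 6 = 18
Shortest: 9.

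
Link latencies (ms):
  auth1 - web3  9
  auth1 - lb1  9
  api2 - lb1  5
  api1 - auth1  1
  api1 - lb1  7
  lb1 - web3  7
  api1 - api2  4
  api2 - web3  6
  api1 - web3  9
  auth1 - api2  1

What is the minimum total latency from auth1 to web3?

Comparing a few candidate routes:
auth1 - api1 - api2 - web3: 1 + 4 + 6 = 11
auth1 - api1 - web3: 1 + 9 = 10
auth1 - web3: 9
auth1 - api2 - web3: 1 + 6 = 7
auth1 - api2 - lb1 - web3: 1 + 5 + 7 = 13
Best route has total 7 ms.

7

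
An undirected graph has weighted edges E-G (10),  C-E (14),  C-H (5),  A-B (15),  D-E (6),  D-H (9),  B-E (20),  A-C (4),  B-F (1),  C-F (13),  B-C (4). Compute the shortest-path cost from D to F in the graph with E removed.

Paths from D to F avoiding E:
D - H - C - F: 9 + 5 + 13 = 27
D - H - C - A - B - F: 9 + 5 + 4 + 15 + 1 = 34
D - H - C - B - F: 9 + 5 + 4 + 1 = 19
Shortest: 19.

19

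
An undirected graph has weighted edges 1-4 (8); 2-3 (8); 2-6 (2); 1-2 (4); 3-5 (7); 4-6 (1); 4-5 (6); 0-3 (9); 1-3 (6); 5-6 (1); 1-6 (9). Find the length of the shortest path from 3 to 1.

6

Checking several routes:
3 - 1: 6
3 - 5 - 6 - 1: 7 + 1 + 9 = 17
3 - 2 - 1: 8 + 4 = 12
3 - 5 - 6 - 4 - 1: 7 + 1 + 1 + 8 = 17
3 - 2 - 6 - 4 - 1: 8 + 2 + 1 + 8 = 19
3 - 5 - 6 - 2 - 1: 7 + 1 + 2 + 4 = 14
The minimum is 6.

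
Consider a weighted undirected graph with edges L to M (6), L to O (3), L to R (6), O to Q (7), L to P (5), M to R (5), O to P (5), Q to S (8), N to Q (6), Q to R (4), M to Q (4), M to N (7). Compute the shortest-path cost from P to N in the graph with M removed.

18

Candidate routes:
P → O → L → R → Q → N: 5 + 3 + 6 + 4 + 6 = 24
P → L → R → Q → N: 5 + 6 + 4 + 6 = 21
P → L → O → Q → N: 5 + 3 + 7 + 6 = 21
P → O → Q → N: 5 + 7 + 6 = 18
Best route has total 18.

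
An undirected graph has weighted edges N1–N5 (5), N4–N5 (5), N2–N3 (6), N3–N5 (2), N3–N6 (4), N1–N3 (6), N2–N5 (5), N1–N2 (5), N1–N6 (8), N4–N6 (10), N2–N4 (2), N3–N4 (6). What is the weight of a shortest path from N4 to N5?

Checking several routes:
N4 -> N5: 5
N4 -> N2 -> N5: 2 + 5 = 7
N4 -> N2 -> N3 -> N5: 2 + 6 + 2 = 10
N4 -> N3 -> N5: 6 + 2 = 8
Best route has total 5.

5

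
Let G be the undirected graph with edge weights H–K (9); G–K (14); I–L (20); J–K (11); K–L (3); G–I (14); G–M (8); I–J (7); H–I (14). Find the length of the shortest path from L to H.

Routes from L to H:
L - I - H: 20 + 14 = 34
L - I - J - K - H: 20 + 7 + 11 + 9 = 47
L - K - H: 3 + 9 = 12
L - I - G - K - H: 20 + 14 + 14 + 9 = 57
L - K - G - I - H: 3 + 14 + 14 + 14 = 45
L - K - J - I - H: 3 + 11 + 7 + 14 = 35
Shortest: 12.

12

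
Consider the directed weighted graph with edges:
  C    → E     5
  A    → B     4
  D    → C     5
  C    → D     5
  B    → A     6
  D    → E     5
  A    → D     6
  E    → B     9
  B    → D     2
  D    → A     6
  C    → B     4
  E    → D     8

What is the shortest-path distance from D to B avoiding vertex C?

Paths from D to B avoiding C:
D→A→B: 6 + 4 = 10
D→E→B: 5 + 9 = 14
Best route has total 10.

10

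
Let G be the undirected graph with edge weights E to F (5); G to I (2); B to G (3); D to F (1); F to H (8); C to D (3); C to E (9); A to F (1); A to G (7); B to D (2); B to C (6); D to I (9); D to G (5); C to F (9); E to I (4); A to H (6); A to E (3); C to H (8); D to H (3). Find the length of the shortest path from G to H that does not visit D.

Checking several routes:
G→I→E→A→H: 2 + 4 + 3 + 6 = 15
G→A→H: 7 + 6 = 13
G→B→C→H: 3 + 6 + 8 = 17
G→A→F→H: 7 + 1 + 8 = 16
G→I→E→F→A→H: 2 + 4 + 5 + 1 + 6 = 18
The minimum is 13.

13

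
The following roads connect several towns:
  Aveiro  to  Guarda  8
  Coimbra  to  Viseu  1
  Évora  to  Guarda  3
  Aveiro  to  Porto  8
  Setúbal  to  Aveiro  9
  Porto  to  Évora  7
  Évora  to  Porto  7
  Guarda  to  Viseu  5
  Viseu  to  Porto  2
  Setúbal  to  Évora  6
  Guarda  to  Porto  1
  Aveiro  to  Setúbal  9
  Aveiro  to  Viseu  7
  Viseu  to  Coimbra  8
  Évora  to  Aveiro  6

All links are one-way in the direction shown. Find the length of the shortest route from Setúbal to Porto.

A few of the Setúbal→Porto routes:
Setúbal -> Évora -> Porto: 6 + 7 = 13
Setúbal -> Évora -> Guarda -> Porto: 6 + 3 + 1 = 10
Setúbal -> Évora -> Guarda -> Viseu -> Porto: 6 + 3 + 5 + 2 = 16
Best route has total 10.

10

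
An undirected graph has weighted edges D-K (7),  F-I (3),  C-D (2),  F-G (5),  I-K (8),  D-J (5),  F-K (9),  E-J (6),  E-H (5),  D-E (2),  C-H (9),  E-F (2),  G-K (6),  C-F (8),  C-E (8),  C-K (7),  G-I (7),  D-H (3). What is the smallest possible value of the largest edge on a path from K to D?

6

Checking several routes:
K-C-D: max(7, 2) = 7
K-D: max(7) = 7
K-G-F-E-D: max(6, 5, 2, 2) = 6
K-G-F-E-H-D: max(6, 5, 2, 5, 3) = 6
K-G-F-E-J-D: max(6, 5, 2, 6, 5) = 6
Smallest bottleneck: 6.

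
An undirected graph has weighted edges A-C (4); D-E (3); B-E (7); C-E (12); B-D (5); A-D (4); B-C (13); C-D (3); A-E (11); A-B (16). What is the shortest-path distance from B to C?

8

A few of the B→C routes:
B → E → D → C: 7 + 3 + 3 = 13
B → C: 13
B → D → C: 5 + 3 = 8
B → E → C: 7 + 12 = 19
B → E → D → A → C: 7 + 3 + 4 + 4 = 18
B → D → A → C: 5 + 4 + 4 = 13
Shortest: 8.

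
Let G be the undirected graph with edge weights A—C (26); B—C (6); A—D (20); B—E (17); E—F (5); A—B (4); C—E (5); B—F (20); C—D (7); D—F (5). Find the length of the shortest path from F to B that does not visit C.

20

Candidate routes:
F → D → A → B: 5 + 20 + 4 = 29
F → E → B: 5 + 17 = 22
F → B: 20
Best route has total 20.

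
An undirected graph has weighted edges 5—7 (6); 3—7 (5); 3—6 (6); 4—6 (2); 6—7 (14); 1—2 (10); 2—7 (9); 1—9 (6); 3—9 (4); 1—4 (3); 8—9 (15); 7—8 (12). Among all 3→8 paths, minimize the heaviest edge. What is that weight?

12

Checking several routes:
3→6→7→8: max(6, 14, 12) = 14
3→6→4→1→2→7→8: max(6, 2, 3, 10, 9, 12) = 12
3→9→1→2→7→8: max(4, 6, 10, 9, 12) = 12
3→7→8: max(5, 12) = 12
3→9→1→4→6→7→8: max(4, 6, 3, 2, 14, 12) = 14
Best route has worst link 12.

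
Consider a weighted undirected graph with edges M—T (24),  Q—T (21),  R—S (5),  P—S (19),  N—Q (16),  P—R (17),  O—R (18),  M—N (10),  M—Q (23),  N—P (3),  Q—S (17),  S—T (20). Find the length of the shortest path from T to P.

37

A few of the T→P routes:
T→Q→N→P: 21 + 16 + 3 = 40
T→S→P: 20 + 19 = 39
T→M→N→P: 24 + 10 + 3 = 37
The minimum is 37.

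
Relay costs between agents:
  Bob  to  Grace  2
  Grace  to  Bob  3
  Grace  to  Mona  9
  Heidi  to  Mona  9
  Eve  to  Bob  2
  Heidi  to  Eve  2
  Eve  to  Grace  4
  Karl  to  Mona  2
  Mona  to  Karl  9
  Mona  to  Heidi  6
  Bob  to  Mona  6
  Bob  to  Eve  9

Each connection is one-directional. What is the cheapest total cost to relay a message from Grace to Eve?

12

Paths from Grace to Eve:
Grace → Mona → Heidi → Eve: 9 + 6 + 2 = 17
Grace → Bob → Mona → Heidi → Eve: 3 + 6 + 6 + 2 = 17
Grace → Bob → Eve: 3 + 9 = 12
Shortest: 12.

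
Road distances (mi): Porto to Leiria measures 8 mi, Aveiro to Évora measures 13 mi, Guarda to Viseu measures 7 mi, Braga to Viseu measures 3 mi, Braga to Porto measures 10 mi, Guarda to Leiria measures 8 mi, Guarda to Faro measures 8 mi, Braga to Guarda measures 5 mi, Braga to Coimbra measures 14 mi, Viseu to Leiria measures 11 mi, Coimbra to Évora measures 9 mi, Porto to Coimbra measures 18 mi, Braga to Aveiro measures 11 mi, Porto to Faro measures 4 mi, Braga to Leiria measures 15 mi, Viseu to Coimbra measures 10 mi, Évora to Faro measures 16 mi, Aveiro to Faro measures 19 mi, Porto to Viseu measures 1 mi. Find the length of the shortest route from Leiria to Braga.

A few of the Leiria→Braga routes:
Leiria -> Guarda -> Braga: 8 + 5 = 13
Leiria -> Braga: 15
Leiria -> Porto -> Viseu -> Braga: 8 + 1 + 3 = 12
Leiria -> Viseu -> Braga: 11 + 3 = 14
Best route has total 12 mi.

12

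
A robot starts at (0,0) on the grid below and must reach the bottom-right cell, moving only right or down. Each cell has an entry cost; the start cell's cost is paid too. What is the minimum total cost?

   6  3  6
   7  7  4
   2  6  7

26

Path [0,0] -> [0,1] -> [0,2] -> [1,2] -> [2,2]: 6 + 3 + 6 + 4 + 7 = 26.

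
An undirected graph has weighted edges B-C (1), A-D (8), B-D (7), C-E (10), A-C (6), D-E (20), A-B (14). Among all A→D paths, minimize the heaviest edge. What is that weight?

Comparing a few candidate routes:
A -> B -> D: max(14, 7) = 14
A -> D: max(8) = 8
A -> C -> B -> D: max(6, 1, 7) = 7
A -> B -> C -> E -> D: max(14, 1, 10, 20) = 20
Smallest bottleneck: 7.

7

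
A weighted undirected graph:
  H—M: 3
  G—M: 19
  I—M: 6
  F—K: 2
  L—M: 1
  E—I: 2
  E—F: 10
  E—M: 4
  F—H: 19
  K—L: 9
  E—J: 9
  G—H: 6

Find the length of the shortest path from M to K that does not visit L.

16

Routes from M to K avoiding L:
M -> H -> F -> K: 3 + 19 + 2 = 24
M -> E -> F -> K: 4 + 10 + 2 = 16
M -> I -> E -> F -> K: 6 + 2 + 10 + 2 = 20
M -> G -> H -> F -> K: 19 + 6 + 19 + 2 = 46
Shortest: 16.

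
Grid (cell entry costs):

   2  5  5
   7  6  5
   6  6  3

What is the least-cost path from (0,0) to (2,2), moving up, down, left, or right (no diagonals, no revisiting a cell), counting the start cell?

Take [0,0] -> [0,1] -> [0,2] -> [1,2] -> [2,2] for a total of 2 + 5 + 5 + 5 + 3 = 20.

20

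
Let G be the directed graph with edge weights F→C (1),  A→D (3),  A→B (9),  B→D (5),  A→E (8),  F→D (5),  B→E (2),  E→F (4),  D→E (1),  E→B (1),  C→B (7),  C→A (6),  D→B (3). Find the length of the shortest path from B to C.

7

Candidate routes:
B -> D -> E -> F -> C: 5 + 1 + 4 + 1 = 11
B -> E -> F -> C: 2 + 4 + 1 = 7
Shortest: 7.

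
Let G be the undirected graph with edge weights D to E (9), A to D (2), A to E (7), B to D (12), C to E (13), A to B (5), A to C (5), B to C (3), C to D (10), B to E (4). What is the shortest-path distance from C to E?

A few of the C→E routes:
C -> A -> E: 5 + 7 = 12
C -> A -> B -> E: 5 + 5 + 4 = 14
C -> B -> E: 3 + 4 = 7
C -> A -> D -> E: 5 + 2 + 9 = 16
C -> B -> A -> E: 3 + 5 + 7 = 15
C -> E: 13
Best route has total 7.

7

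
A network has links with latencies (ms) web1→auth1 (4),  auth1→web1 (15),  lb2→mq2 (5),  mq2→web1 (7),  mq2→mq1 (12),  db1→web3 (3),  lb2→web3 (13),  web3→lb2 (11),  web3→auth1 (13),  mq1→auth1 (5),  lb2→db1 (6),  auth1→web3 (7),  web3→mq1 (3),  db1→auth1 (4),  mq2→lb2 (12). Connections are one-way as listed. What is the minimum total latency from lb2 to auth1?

Comparing a few candidate routes:
lb2→web3→mq1→auth1: 13 + 3 + 5 = 21
lb2→db1→web3→mq1→auth1: 6 + 3 + 3 + 5 = 17
lb2→mq2→web1→auth1: 5 + 7 + 4 = 16
lb2→db1→auth1: 6 + 4 = 10
Shortest: 10 ms.

10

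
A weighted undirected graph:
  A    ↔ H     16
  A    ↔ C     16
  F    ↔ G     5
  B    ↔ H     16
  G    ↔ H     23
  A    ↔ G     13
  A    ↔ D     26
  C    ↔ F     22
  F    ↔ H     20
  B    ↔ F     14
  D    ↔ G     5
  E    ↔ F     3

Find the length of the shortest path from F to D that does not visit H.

10

Routes from F to D avoiding H:
F → G → A → D: 5 + 13 + 26 = 44
F → G → D: 5 + 5 = 10
F → C → A → D: 22 + 16 + 26 = 64
F → C → A → G → D: 22 + 16 + 13 + 5 = 56
The minimum is 10.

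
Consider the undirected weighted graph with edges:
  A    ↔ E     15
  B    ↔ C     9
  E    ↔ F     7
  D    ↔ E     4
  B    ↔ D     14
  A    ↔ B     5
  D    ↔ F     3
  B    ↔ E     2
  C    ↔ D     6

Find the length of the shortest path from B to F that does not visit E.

Candidate routes:
B -> C -> D -> F: 9 + 6 + 3 = 18
B -> D -> F: 14 + 3 = 17
Best route has total 17.

17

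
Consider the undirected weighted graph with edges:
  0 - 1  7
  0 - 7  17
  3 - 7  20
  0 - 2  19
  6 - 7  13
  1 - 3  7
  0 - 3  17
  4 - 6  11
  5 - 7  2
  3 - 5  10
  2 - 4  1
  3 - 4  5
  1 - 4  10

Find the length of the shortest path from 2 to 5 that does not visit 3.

Candidate routes:
2 -> 0 -> 7 -> 5: 19 + 17 + 2 = 38
2 -> 4 -> 6 -> 7 -> 5: 1 + 11 + 13 + 2 = 27
2 -> 4 -> 1 -> 0 -> 7 -> 5: 1 + 10 + 7 + 17 + 2 = 37
2 -> 0 -> 1 -> 4 -> 6 -> 7 -> 5: 19 + 7 + 10 + 11 + 13 + 2 = 62
Best route has total 27.

27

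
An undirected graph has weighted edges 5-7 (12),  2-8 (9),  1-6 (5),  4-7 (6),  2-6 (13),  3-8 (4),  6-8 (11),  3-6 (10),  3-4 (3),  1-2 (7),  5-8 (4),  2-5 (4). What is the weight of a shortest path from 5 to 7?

Some routes from 5 to 7:
5 -> 2 -> 8 -> 3 -> 4 -> 7: 4 + 9 + 4 + 3 + 6 = 26
5 -> 8 -> 3 -> 4 -> 7: 4 + 4 + 3 + 6 = 17
5 -> 8 -> 6 -> 3 -> 4 -> 7: 4 + 11 + 10 + 3 + 6 = 34
5 -> 2 -> 1 -> 6 -> 3 -> 4 -> 7: 4 + 7 + 5 + 10 + 3 + 6 = 35
5 -> 7: 12
5 -> 2 -> 6 -> 3 -> 4 -> 7: 4 + 13 + 10 + 3 + 6 = 36
The minimum is 12.

12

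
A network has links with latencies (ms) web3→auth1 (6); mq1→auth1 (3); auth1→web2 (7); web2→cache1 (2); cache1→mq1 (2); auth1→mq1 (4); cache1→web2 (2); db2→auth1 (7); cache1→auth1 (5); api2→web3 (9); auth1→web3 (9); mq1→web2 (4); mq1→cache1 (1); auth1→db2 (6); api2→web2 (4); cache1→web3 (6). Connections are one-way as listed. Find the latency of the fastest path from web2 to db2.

Paths from web2 to db2:
web2 -> cache1 -> mq1 -> auth1 -> db2: 2 + 2 + 3 + 6 = 13
web2 -> cache1 -> auth1 -> db2: 2 + 5 + 6 = 13
web2 -> cache1 -> web3 -> auth1 -> db2: 2 + 6 + 6 + 6 = 20
Best route has total 13 ms.

13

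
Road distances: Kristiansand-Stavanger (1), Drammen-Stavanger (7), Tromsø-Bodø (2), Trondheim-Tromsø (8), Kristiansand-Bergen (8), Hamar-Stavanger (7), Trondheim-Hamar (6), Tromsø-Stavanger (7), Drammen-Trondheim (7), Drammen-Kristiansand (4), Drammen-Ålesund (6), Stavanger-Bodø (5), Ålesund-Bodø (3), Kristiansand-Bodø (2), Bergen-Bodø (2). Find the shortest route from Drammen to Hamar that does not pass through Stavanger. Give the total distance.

Routes from Drammen to Hamar avoiding Stavanger:
Drammen → Ålesund → Bodø → Tromsø → Trondheim → Hamar: 6 + 3 + 2 + 8 + 6 = 25
Drammen → Kristiansand → Bodø → Tromsø → Trondheim → Hamar: 4 + 2 + 2 + 8 + 6 = 22
Drammen → Trondheim → Hamar: 7 + 6 = 13
Drammen → Kristiansand → Bergen → Bodø → Tromsø → Trondheim → Hamar: 4 + 8 + 2 + 2 + 8 + 6 = 30
The minimum is 13.

13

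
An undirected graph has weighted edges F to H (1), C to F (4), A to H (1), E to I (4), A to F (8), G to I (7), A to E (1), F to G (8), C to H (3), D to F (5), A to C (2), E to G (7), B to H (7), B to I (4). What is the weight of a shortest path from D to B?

13

Some routes from D to B:
D - F - C - A - H - B: 5 + 4 + 2 + 1 + 7 = 19
D - F - H - B: 5 + 1 + 7 = 13
D - F - C - H - B: 5 + 4 + 3 + 7 = 19
D - F - H - A - E - I - B: 5 + 1 + 1 + 1 + 4 + 4 = 16
Best route has total 13.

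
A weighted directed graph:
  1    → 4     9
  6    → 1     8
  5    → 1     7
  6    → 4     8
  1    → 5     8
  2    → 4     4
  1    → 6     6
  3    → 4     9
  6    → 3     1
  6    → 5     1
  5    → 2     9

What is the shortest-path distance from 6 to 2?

Candidate routes:
6 → 5 → 2: 1 + 9 = 10
6 → 1 → 5 → 2: 8 + 8 + 9 = 25
Shortest: 10.

10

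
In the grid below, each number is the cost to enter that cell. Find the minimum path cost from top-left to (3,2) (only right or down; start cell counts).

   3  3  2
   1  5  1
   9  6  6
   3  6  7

One optimal route is r0c0→r0c1→r0c2→r1c2→r2c2→r3c2.
Its cost is 3 + 3 + 2 + 1 + 6 + 7 = 22.

22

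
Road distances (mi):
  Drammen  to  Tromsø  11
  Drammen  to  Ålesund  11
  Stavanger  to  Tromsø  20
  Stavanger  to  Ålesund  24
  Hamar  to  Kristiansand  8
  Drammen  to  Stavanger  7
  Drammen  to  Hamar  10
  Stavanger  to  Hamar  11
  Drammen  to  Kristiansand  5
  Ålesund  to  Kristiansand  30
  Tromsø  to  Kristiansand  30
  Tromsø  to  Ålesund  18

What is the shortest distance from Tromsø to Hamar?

21

Some routes from Tromsø to Hamar:
Tromsø -> Drammen -> Kristiansand -> Hamar: 11 + 5 + 8 = 24
Tromsø -> Stavanger -> Hamar: 20 + 11 = 31
Tromsø -> Drammen -> Hamar: 11 + 10 = 21
Tromsø -> Drammen -> Stavanger -> Hamar: 11 + 7 + 11 = 29
Tromsø -> Stavanger -> Drammen -> Hamar: 20 + 7 + 10 = 37
The minimum is 21 mi.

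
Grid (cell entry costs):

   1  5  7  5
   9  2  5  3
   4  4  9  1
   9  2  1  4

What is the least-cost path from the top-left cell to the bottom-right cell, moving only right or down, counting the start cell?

19

Best path: r0c0→r0c1→r1c1→r2c1→r3c1→r3c2→r3c3
Cost: 1 + 5 + 2 + 4 + 2 + 1 + 4 = 19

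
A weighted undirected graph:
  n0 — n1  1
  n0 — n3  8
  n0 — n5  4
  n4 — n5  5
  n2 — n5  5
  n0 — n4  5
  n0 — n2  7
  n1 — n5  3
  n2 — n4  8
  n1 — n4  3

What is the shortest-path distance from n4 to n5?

5

Some routes from n4 to n5:
n4 → n1 → n5: 3 + 3 = 6
n4 → n1 → n0 → n5: 3 + 1 + 4 = 8
n4 → n0 → n1 → n5: 5 + 1 + 3 = 9
n4 → n2 → n5: 8 + 5 = 13
n4 → n5: 5
n4 → n0 → n5: 5 + 4 = 9
The minimum is 5.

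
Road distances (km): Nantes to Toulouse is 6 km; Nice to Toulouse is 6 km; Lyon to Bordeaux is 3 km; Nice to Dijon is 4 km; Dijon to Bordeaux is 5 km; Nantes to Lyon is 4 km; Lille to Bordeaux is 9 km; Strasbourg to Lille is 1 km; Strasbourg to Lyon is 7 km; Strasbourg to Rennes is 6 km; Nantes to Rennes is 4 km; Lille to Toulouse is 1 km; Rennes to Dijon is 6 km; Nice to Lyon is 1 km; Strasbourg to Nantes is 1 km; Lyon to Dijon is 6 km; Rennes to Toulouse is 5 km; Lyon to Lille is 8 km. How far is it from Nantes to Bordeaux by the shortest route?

7

Checking several routes:
Nantes -> Strasbourg -> Lyon -> Bordeaux: 1 + 7 + 3 = 11
Nantes -> Strasbourg -> Lille -> Bordeaux: 1 + 1 + 9 = 11
Nantes -> Lyon -> Bordeaux: 4 + 3 = 7
Nantes -> Strasbourg -> Lille -> Toulouse -> Nice -> Lyon -> Bordeaux: 1 + 1 + 1 + 6 + 1 + 3 = 13
Shortest: 7 km.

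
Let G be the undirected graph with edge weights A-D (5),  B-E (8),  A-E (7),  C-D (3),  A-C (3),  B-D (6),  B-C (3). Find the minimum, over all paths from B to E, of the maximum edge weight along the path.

7

A few of the B→E routes:
B - C - A - E: max(3, 3, 7) = 7
B - C - D - A - E: max(3, 3, 5, 7) = 7
B - D - A - E: max(6, 5, 7) = 7
The minimum achievable maximum is 7.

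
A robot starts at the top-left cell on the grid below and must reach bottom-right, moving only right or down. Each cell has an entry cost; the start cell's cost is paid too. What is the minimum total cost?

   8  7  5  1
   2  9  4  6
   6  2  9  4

31

One optimal route is [0,0]→[0,1]→[0,2]→[0,3]→[1,3]→[2,3].
Its cost is 8 + 7 + 5 + 1 + 6 + 4 = 31.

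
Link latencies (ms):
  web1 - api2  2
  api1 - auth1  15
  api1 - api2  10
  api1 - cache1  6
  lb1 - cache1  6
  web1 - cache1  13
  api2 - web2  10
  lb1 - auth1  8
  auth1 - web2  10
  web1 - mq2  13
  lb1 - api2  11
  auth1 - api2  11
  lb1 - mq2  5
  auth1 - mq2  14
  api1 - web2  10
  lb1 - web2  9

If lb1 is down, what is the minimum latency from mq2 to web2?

24

A few of the mq2→web2 routes:
mq2 -> auth1 -> web2: 14 + 10 = 24
mq2 -> web1 -> api2 -> web2: 13 + 2 + 10 = 25
mq2 -> auth1 -> api2 -> web2: 14 + 11 + 10 = 35
The minimum is 24 ms.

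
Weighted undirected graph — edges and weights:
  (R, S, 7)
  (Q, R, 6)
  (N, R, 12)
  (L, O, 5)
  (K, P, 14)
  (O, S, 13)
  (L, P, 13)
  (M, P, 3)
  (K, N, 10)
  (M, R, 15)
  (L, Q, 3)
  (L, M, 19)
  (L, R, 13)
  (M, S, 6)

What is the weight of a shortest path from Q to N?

18

Checking several routes:
Q -> R -> N: 6 + 12 = 18
Q -> L -> O -> S -> R -> N: 3 + 5 + 13 + 7 + 12 = 40
Q -> L -> R -> N: 3 + 13 + 12 = 28
The minimum is 18.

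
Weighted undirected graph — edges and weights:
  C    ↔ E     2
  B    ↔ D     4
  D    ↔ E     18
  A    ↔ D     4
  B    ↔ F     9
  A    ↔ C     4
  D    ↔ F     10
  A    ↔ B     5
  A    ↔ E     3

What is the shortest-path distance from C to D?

8

A few of the C→D routes:
C → E → A → B → D: 2 + 3 + 5 + 4 = 14
C → A → B → D: 4 + 5 + 4 = 13
C → E → A → D: 2 + 3 + 4 = 9
C → A → D: 4 + 4 = 8
Shortest: 8.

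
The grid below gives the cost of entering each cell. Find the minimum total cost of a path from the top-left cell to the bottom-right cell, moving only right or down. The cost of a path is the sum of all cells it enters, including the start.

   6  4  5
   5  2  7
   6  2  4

Best path: [0,0] [0,1] [1,1] [2,1] [2,2]
Cost: 6 + 4 + 2 + 2 + 4 = 18
(Top row then right column would cost 26.)

18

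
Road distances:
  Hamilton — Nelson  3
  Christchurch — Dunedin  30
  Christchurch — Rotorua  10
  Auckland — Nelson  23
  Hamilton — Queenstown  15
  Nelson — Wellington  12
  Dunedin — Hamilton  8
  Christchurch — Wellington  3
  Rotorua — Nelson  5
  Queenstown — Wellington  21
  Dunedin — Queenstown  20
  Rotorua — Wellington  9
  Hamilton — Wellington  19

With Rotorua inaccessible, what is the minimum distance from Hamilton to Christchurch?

18

Some routes from Hamilton to Christchurch avoiding Rotorua:
Hamilton-Wellington-Christchurch: 19 + 3 = 22
Hamilton-Dunedin-Christchurch: 8 + 30 = 38
Hamilton-Nelson-Wellington-Christchurch: 3 + 12 + 3 = 18
Best route has total 18.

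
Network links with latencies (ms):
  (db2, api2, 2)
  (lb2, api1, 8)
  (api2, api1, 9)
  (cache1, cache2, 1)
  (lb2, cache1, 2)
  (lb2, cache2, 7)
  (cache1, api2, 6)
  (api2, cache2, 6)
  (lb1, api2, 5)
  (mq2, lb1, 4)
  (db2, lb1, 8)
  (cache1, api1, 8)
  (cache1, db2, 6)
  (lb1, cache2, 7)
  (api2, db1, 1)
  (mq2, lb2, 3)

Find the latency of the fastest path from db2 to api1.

Comparing a few candidate routes:
db2→cache1→api1: 6 + 8 = 14
db2→api2→cache1→lb2→api1: 2 + 6 + 2 + 8 = 18
db2→api2→cache2→cache1→api1: 2 + 6 + 1 + 8 = 17
db2→api2→cache1→api1: 2 + 6 + 8 = 16
db2→cache1→lb2→api1: 6 + 2 + 8 = 16
db2→api2→api1: 2 + 9 = 11
Best route has total 11 ms.

11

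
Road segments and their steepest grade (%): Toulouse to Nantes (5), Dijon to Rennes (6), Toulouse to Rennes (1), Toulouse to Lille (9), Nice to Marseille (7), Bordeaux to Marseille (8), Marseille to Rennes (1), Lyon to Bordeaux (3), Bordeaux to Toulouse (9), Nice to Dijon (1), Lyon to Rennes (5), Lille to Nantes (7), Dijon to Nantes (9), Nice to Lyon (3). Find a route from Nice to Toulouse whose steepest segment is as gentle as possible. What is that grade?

Comparing a few candidate routes:
Nice - Dijon - Rennes - Toulouse: max(1, 6, 1) = 6
Nice - Lyon - Bordeaux - Marseille - Rennes - Toulouse: max(3, 3, 8, 1, 1) = 8
Nice - Marseille - Bordeaux - Lyon - Rennes - Toulouse: max(7, 8, 3, 5, 1) = 8
Nice - Lyon - Rennes - Toulouse: max(3, 5, 1) = 5
Nice - Marseille - Rennes - Toulouse: max(7, 1, 1) = 7
Smallest bottleneck: 5%.

5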